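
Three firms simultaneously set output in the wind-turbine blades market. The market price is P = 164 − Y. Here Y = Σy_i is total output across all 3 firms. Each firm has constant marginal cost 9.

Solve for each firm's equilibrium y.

38.75

A representative firm's profit is π_i = y_i(164 − Y) − 9y_i, with Y = y_i + Σ_{j≠i} y_j.
First-order condition: 155 − 2y_i − Σ_{j≠i} y_j = 0.
In a symmetric equilibrium every firm chooses the same y, so Σ_{j≠i} y_j = 2y. The condition becomes 155 − 4y = 0, giving y = 155/4 = 38.75.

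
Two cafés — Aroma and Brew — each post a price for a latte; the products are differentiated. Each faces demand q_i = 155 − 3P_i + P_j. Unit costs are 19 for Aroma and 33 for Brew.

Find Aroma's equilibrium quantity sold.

Aroma's profit: π = (P_{Aroma} − 19)(155 − 3P_{Aroma} + P_{Brew}).
∂π/∂P_{Aroma} = 212 − 6P_{Aroma} + P_{Brew} = 0 ⇒ P_{Aroma} = 106/3 + (1/6)P_{Brew}.
Similarly P_{Brew} = 127/3 + (1/6)P_{Aroma}.
Substituting the second reaction function into the first: P_{Aroma} = 106/3 + (1/6)(127/3 + (1/6)P_{Aroma}), which gives (35/36)P_{Aroma} = 763/18 ⇒ P_{Aroma} = 43.6.
Then P_{Brew} = 127/3 + (1/6)·43.6 = 49.6.
q_{Aroma} = 155 − 3·43.6 + 49.6 = 73.8.

73.8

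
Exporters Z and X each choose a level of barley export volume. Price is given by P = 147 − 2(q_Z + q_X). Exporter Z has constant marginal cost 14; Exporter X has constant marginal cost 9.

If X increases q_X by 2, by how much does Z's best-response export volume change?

Exporter Z's profit: π = q_Z(147 − 2(q_Z + q_X)) − 14q_Z.
∂π/∂q_Z = 133 − 4q_Z − 2q_X = 0, so q_Z = 33.25 − 0.5q_X.
The reaction-function slope is −0.5, so a 2-unit rise in q_X moves q_Z by −0.5 × 2 = −1. Z's best response falls — the actions are strategic substitutes.

-1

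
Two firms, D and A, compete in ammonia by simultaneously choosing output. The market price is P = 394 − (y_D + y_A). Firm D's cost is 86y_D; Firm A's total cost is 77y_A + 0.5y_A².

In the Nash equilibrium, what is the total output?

186.6

Firm D's profit: π = y_D(394 − (y_D + y_A)) − 86y_D.
∂π/∂y_D = 308 − 2y_D − y_A = 0, so y_D = 154 − 0.5y_A.
For A: ∂π/∂y_A = 317 − 3y_A − y_D = 0 ⇒ y_A = 317/3 − (1/3)y_D.
Substituting the second reaction function into the first: y_D = 154 − 0.5(317/3 − (1/3)y_D), which gives (5/6)y_D = 607/6 ⇒ y_D = 121.4.
Then y_A = 317/3 − (1/3)·121.4 = 65.2.
Total output: 121.4 + 65.2 = 186.6.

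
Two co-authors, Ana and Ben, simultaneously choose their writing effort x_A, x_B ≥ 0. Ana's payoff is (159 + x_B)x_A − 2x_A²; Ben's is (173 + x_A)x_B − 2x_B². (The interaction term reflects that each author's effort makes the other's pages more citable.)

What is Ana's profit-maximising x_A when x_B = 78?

59.25

Expanding Ana's payoff: 159x_A + x_Bx_A − 2x_A².
∂π/∂x_A = 159 + x_B − 4x_A = 0, so x_A = 39.75 + 0.25x_B.
At x_B = 78: x_A = 39.75 + 0.25·78 = 59.25.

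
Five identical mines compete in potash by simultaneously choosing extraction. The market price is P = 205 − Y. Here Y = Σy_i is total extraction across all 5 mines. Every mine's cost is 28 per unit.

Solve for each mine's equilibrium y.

29.5

A representative mine's profit is π_i = y_i(205 − Y) − 28y_i, with Y = y_i + Σ_{j≠i} y_j.
First-order condition: 177 − 2y_i − Σ_{j≠i} y_j = 0.
Imposing symmetry (y_j = y for all j) turns Σ_{j≠i} y_j into 4y, so 177 = 6y and y = 29.5.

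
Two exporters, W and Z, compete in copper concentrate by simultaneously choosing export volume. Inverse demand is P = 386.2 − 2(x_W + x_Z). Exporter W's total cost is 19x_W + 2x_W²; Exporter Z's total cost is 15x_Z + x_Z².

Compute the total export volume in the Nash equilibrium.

Exporter W's profit: π = x_W(386.2 − 2(x_W + x_Z)) − 19x_W − 2x_W².
∂π/∂x_W = 367.2 − 8x_W − 2x_Z = 0, so x_W = 45.9 − 0.25x_Z.
For Z: ∂π/∂x_Z = 371.2 − 6x_Z − 2x_W = 0 ⇒ x_Z = 928/15 − (1/3)x_W.
Plugging x_Z into W's best response: x_W = 45.9 − 0.25(928/15 − (1/3)x_W) ⇒ (11/12)x_W = 913/30, so x_W = 33.2.
Then x_Z = 928/15 − (1/3)·33.2 = 50.8.
Total export volume: 33.2 + 50.8 = 84.

84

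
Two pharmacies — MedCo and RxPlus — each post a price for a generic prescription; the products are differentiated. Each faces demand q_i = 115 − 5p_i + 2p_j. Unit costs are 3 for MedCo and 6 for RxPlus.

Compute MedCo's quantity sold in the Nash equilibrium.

MedCo's profit: π = (p_{MedCo} − 3)(115 − 5p_{MedCo} + 2p_{RxPlus}).
∂π/∂p_{MedCo} = 130 − 10p_{MedCo} + 2p_{RxPlus} = 0 ⇒ p_{MedCo} = 13 + 0.2p_{RxPlus}.
Similarly p_{RxPlus} = 14.5 + 0.2p_{MedCo}.
Plugging p_{RxPlus} into MedCo's best response: p_{MedCo} = 13 + 0.2(14.5 + 0.2p_{MedCo}) ⇒ 0.96p_{MedCo} = 15.9, so p_{MedCo} = 16.5625.
Then p_{RxPlus} = 14.5 + 0.2·16.5625 = 17.8125.
q_{MedCo} = 115 − 5·16.5625 + 2·17.8125 = 67.8125.

67.8125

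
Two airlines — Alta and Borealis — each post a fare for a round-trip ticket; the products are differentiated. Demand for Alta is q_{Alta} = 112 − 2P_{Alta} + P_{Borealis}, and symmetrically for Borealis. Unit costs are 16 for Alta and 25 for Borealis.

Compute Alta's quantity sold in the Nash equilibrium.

Alta's profit: π = (P_{Alta} − 16)(112 − 2P_{Alta} + P_{Borealis}).
∂π/∂P_{Alta} = 144 − 4P_{Alta} + P_{Borealis} = 0 ⇒ P_{Alta} = 36 + 0.25P_{Borealis}.
Similarly P_{Borealis} = 40.5 + 0.25P_{Alta}.
Plugging P_{Borealis} into Alta's best response: P_{Alta} = 36 + 0.25(40.5 + 0.25P_{Alta}) ⇒ 0.9375P_{Alta} = 46.125, so P_{Alta} = 49.2.
Then P_{Borealis} = 40.5 + 0.25·49.2 = 52.8.
q_{Alta} = 112 − 2·49.2 + 52.8 = 66.4.

66.4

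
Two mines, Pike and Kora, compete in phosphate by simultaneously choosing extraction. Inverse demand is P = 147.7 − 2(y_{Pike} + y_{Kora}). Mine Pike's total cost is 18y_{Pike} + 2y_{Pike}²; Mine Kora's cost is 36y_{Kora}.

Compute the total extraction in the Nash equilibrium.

33.2

Mine Pike's profit: π = y_{Pike}(147.7 − 2(y_{Pike} + y_{Kora})) − 18y_{Pike} − 2y_{Pike}².
∂π/∂y_{Pike} = 129.7 − 8y_{Pike} − 2y_{Kora} = 0, so y_{Pike} = 16.2125 − 0.25y_{Kora}.
For Kora: ∂π/∂y_{Kora} = 111.7 − 4y_{Kora} − 2y_{Pike} = 0 ⇒ y_{Kora} = 27.925 − 0.5y_{Pike}.
Solving the two reaction functions simultaneously: (1 − (−0.25)(−0.5))y_{Pike} = 16.2125 − 0.25·27.925, so 0.875y_{Pike} = 1477/160 and y_{Pike} = 10.55.
Then y_{Kora} = 27.925 − 0.5·10.55 = 22.65.
Total extraction: 10.55 + 22.65 = 33.2.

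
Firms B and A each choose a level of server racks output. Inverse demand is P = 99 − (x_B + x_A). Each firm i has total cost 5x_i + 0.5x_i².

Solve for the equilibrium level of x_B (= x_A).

23.5

Firm B's profit: π = x_B(99 − (x_B + x_A)) − 5x_B − 0.5x_B².
∂π/∂x_B = 94 − 3x_B − x_A = 0, so x_B = 94/3 − (1/3)x_A.
Setting x_B = x_A in the reaction function: x_B = 94/3 − (1/3)x_B, so x_B = (94/3) / (4/3) = 23.5.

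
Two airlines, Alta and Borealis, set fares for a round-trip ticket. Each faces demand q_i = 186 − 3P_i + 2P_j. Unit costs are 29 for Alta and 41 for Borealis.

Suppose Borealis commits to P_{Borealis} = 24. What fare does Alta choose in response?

Alta's profit: π = (P_{Alta} − 29)(186 − 3P_{Alta} + 2P_{Borealis}).
∂π/∂P_{Alta} = 273 − 6P_{Alta} + 2P_{Borealis} = 0 ⇒ P_{Alta} = 45.5 + (1/3)P_{Borealis}.
At P_{Borealis} = 24: P_{Alta} = 45.5 + (1/3)·24 = 53.5.

53.5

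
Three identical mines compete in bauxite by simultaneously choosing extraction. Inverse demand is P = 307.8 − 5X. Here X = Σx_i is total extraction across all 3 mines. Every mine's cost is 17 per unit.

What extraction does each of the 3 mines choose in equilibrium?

A representative mine's profit is π_i = x_i(307.8 − 5X) − 17x_i, with X = x_i + Σ_{j≠i} x_j.
First-order condition: 290.8 − 10x_i − 5Σ_{j≠i} x_j = 0.
Imposing symmetry (x_j = x for all j) turns Σ_{j≠i} x_j into 2x, so 290.8 = 20x and x = 14.54.

14.54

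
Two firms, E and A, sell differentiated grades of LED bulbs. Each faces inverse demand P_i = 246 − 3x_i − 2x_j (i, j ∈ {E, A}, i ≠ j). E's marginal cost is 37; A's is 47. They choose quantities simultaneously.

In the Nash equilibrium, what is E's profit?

2146.6875

Firm E's profit: π = x_E(246 − 3x_E − 2x_A) − 37x_E.
∂π/∂x_E = 209 − 6x_E − 2x_A = 0 ⇒ x_E = 209/6 − (1/3)x_A.
Similarly x_A = 199/6 − (1/3)x_E.
Plugging x_A into E's best response: x_E = 209/6 − (1/3)(199/6 − (1/3)x_E) ⇒ (8/9)x_E = 214/9, so x_E = 26.75.
Then x_A = 199/6 − (1/3)·26.75 = 24.25.
P_E = 246 − 3·26.75 − 2·24.25 = 117.25.
Profit = (117.25 − 37)·26.75 = 2146.6875.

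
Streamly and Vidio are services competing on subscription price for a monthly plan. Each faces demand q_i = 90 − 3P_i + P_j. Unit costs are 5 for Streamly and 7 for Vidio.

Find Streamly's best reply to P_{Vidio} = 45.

25

Streamly's profit: π = (P_{Streamly} − 5)(90 − 3P_{Streamly} + P_{Vidio}).
∂π/∂P_{Streamly} = 105 − 6P_{Streamly} + P_{Vidio} = 0 ⇒ P_{Streamly} = 17.5 + (1/6)P_{Vidio}.
At P_{Vidio} = 45: P_{Streamly} = 17.5 + (1/6)·45 = 25.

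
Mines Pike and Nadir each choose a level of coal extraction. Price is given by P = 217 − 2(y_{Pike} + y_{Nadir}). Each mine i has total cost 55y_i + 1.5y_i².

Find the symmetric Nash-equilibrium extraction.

18

Mine Pike's profit: π = y_{Pike}(217 − 2(y_{Pike} + y_{Nadir})) − 55y_{Pike} − 1.5y_{Pike}².
∂π/∂y_{Pike} = 162 − 7y_{Pike} − 2y_{Nadir} = 0, so y_{Pike} = 162/7 − (2/7)y_{Nadir}.
Setting y_{Pike} = y_{Nadir} in the reaction function: y_{Pike} = 162/7 − (2/7)y_{Pike}, so y_{Pike} = (162/7) / (9/7) = 18.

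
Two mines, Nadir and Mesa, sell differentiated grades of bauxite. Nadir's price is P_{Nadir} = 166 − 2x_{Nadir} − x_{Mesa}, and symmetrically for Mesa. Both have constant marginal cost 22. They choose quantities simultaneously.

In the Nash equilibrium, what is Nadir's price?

Mine Nadir's profit: π = x_{Nadir}(166 − 2x_{Nadir} − x_{Mesa}) − 22x_{Nadir}.
∂π/∂x_{Nadir} = 144 − 4x_{Nadir} − x_{Mesa} = 0 ⇒ x_{Nadir} = 36 − 0.25x_{Mesa}.
The game is symmetric, so in equilibrium x_{Mesa} = x_{Nadir}: the reaction function gives 1.25x_{Nadir} = 36, hence x_{Nadir} = 28.8.
P_{Nadir} = 166 − 2·28.8 − 28.8 = 79.6.

79.6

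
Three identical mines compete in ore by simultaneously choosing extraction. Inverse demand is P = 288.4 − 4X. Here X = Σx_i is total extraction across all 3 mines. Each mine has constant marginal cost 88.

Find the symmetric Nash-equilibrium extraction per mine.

A representative mine's profit is π_i = x_i(288.4 − 4X) − 88x_i, with X = x_i + Σ_{j≠i} x_j.
First-order condition: 200.4 − 8x_i − 4Σ_{j≠i} x_j = 0.
Imposing symmetry (x_j = x for all j) turns Σ_{j≠i} x_j into 2x, so 200.4 = 16x and x = 12.525.

12.525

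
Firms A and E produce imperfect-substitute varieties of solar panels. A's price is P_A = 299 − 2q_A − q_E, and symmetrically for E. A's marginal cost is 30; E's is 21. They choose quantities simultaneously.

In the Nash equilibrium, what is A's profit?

5660.48

Firm A's profit: π = q_A(299 − 2q_A − q_E) − 30q_A.
∂π/∂q_A = 269 − 4q_A − q_E = 0 ⇒ q_A = 67.25 − 0.25q_E.
Similarly q_E = 69.5 − 0.25q_A.
Plugging q_E into A's best response: q_A = 67.25 − 0.25(69.5 − 0.25q_A) ⇒ 0.9375q_A = 49.875, so q_A = 53.2.
Then q_E = 69.5 − 0.25·53.2 = 56.2.
P_A = 299 − 2·53.2 − 56.2 = 136.4.
Profit = (136.4 − 30)·53.2 = 5660.48.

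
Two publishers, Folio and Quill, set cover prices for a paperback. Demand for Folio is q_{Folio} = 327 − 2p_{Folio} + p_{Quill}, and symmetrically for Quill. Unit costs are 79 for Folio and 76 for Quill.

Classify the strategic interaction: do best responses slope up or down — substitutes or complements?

strategic complements

Folio's profit: π = (p_{Folio} − 79)(327 − 2p_{Folio} + p_{Quill}).
∂π/∂p_{Folio} = 485 − 4p_{Folio} + p_{Quill} = 0 ⇒ p_{Folio} = 121.25 + 0.25p_{Quill}.
The best-response slope dp_{Folio}/dp_{Quill} = 0.25 > 0: the reaction function is upward-sloping, so the choices are strategic complements.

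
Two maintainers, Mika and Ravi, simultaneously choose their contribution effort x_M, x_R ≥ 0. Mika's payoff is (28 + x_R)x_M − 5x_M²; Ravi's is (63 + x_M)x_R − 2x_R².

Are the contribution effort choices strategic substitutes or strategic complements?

strategic complements

Expanding Mika's payoff: 28x_M + x_Rx_M − 5x_M².
∂π/∂x_M = 28 + x_R − 10x_M = 0, so x_M = 2.8 + 0.1x_R.
The best-response slope dx_M/dx_R = 0.1 > 0: the reaction function is upward-sloping, so the choices are strategic complements.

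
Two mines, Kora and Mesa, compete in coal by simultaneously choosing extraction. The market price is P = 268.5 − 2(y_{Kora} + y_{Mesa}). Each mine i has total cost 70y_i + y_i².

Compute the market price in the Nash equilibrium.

Mine Kora's profit: π = y_{Kora}(268.5 − 2(y_{Kora} + y_{Mesa})) − 70y_{Kora} − y_{Kora}².
∂π/∂y_{Kora} = 198.5 − 6y_{Kora} − 2y_{Mesa} = 0, so y_{Kora} = 397/12 − (1/3)y_{Mesa}.
By symmetry y_{Mesa} = y_{Kora}; substituting into the reaction function, (4/3)y_{Kora} = 397/12 and y_{Kora} = 24.8125.
Equilibrium price: P = 268.5 − 2·49.625 = 169.25.

169.25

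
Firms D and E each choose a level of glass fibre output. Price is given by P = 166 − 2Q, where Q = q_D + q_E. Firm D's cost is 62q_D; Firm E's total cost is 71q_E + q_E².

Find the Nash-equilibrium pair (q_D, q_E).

21.7, 8.6

Firm D's profit: π = q_D(166 − 2(q_D + q_E)) − 62q_D.
∂π/∂q_D = 104 − 4q_D − 2q_E = 0, so q_D = 26 − 0.5q_E.
For E: ∂π/∂q_E = 95 − 6q_E − 2q_D = 0 ⇒ q_E = 95/6 − (1/3)q_D.
Plugging q_E into D's best response: q_D = 26 − 0.5(95/6 − (1/3)q_D) ⇒ (5/6)q_D = 217/12, so q_D = 21.7.
Then q_E = 95/6 − (1/3)·21.7 = 8.6.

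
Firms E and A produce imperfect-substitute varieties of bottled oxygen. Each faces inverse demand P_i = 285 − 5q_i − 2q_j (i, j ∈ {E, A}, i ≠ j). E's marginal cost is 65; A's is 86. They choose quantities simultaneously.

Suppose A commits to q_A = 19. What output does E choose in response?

18.2

Firm E's profit: π = q_E(285 − 5q_E − 2q_A) − 65q_E.
∂π/∂q_E = 220 − 10q_E − 2q_A = 0 ⇒ q_E = 22 − 0.2q_A.
At q_A = 19: q_E = 22 − 0.2·19 = 18.2.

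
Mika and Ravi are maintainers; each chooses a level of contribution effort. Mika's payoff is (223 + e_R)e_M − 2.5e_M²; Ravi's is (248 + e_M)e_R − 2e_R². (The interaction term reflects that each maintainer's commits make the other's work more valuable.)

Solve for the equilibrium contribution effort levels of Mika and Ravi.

60, 77

Expanding Mika's payoff: 223e_M + e_Re_M − 2.5e_M².
∂π/∂e_M = 223 + e_R − 5e_M = 0, so e_M = 44.6 + 0.2e_R.
Likewise for Ravi: e_R = 62 + 0.25e_M.
Solving the two reaction functions simultaneously: (1 − (0.2)(0.25))e_M = 44.6 + 0.2·62, so 0.95e_M = 57 and e_M = 60.
Then e_R = 62 + 0.25·60 = 77.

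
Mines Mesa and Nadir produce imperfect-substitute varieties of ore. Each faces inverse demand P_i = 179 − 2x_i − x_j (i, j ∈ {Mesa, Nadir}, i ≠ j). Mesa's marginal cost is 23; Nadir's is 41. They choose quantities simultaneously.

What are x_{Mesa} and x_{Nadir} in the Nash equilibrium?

Mine Mesa's profit: π = x_{Mesa}(179 − 2x_{Mesa} − x_{Nadir}) − 23x_{Mesa}.
∂π/∂x_{Mesa} = 156 − 4x_{Mesa} − x_{Nadir} = 0 ⇒ x_{Mesa} = 39 − 0.25x_{Nadir}.
Similarly x_{Nadir} = 34.5 − 0.25x_{Mesa}.
Substituting the second reaction function into the first: x_{Mesa} = 39 − 0.25(34.5 − 0.25x_{Mesa}), which gives 0.9375x_{Mesa} = 30.375 ⇒ x_{Mesa} = 32.4.
Then x_{Nadir} = 34.5 − 0.25·32.4 = 26.4.

32.4, 26.4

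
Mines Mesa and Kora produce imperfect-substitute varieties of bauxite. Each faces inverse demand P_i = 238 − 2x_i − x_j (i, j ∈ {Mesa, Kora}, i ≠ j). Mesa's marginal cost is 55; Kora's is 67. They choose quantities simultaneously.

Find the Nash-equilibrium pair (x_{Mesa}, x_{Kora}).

Mine Mesa's profit: π = x_{Mesa}(238 − 2x_{Mesa} − x_{Kora}) − 55x_{Mesa}.
∂π/∂x_{Mesa} = 183 − 4x_{Mesa} − x_{Kora} = 0 ⇒ x_{Mesa} = 45.75 − 0.25x_{Kora}.
Similarly x_{Kora} = 42.75 − 0.25x_{Mesa}.
Plugging x_{Kora} into Mesa's best response: x_{Mesa} = 45.75 − 0.25(42.75 − 0.25x_{Mesa}) ⇒ 0.9375x_{Mesa} = 35.0625, so x_{Mesa} = 37.4.
Then x_{Kora} = 42.75 − 0.25·37.4 = 33.4.

37.4, 33.4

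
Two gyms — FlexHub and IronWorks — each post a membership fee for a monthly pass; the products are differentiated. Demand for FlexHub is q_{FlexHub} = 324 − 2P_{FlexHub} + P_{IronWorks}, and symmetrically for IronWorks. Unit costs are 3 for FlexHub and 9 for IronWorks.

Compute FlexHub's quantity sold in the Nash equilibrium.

FlexHub's profit: π = (P_{FlexHub} − 3)(324 − 2P_{FlexHub} + P_{IronWorks}).
∂π/∂P_{FlexHub} = 330 − 4P_{FlexHub} + P_{IronWorks} = 0 ⇒ P_{FlexHub} = 82.5 + 0.25P_{IronWorks}.
Similarly P_{IronWorks} = 85.5 + 0.25P_{FlexHub}.
Solving the two reaction functions simultaneously: (1 − (0.25)(0.25))P_{FlexHub} = 82.5 + 0.25·85.5, so 0.9375P_{FlexHub} = 103.875 and P_{FlexHub} = 110.8.
Then P_{IronWorks} = 85.5 + 0.25·110.8 = 113.2.
q_{FlexHub} = 324 − 2·110.8 + 113.2 = 215.6.

215.6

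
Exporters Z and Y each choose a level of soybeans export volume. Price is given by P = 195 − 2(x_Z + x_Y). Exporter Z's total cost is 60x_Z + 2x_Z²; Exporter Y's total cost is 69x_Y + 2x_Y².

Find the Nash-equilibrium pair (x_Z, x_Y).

13.8, 12.3

Exporter Z's profit: π = x_Z(195 − 2(x_Z + x_Y)) − 60x_Z − 2x_Z².
∂π/∂x_Z = 135 − 8x_Z − 2x_Y = 0, so x_Z = 16.875 − 0.25x_Y.
By the same steps for Y: x_Y = 15.75 − 0.25x_Z.
Solving the two reaction functions simultaneously: (1 − (−0.25)(−0.25))x_Z = 16.875 − 0.25·15.75, so 0.9375x_Z = 12.9375 and x_Z = 13.8.
Then x_Y = 15.75 − 0.25·13.8 = 12.3.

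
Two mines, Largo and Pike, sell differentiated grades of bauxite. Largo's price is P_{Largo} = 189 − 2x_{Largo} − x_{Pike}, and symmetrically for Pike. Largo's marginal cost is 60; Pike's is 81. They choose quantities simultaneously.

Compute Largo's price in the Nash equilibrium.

Mine Largo's profit: π = x_{Largo}(189 − 2x_{Largo} − x_{Pike}) − 60x_{Largo}.
∂π/∂x_{Largo} = 129 − 4x_{Largo} − x_{Pike} = 0 ⇒ x_{Largo} = 32.25 − 0.25x_{Pike}.
Similarly x_{Pike} = 27 − 0.25x_{Largo}.
Plugging x_{Pike} into Largo's best response: x_{Largo} = 32.25 − 0.25(27 − 0.25x_{Largo}) ⇒ 0.9375x_{Largo} = 25.5, so x_{Largo} = 27.2.
Then x_{Pike} = 27 − 0.25·27.2 = 20.2.
P_{Largo} = 189 − 2·27.2 − 20.2 = 114.4.

114.4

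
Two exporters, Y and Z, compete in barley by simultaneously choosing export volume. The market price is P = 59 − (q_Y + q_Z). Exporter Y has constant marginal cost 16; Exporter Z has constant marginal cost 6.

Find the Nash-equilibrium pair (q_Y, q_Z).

Exporter Y's profit: π = q_Y(59 − (q_Y + q_Z)) − 16q_Y.
∂π/∂q_Y = 43 − 2q_Y − q_Z = 0, so q_Y = 21.5 − 0.5q_Z.
By the same steps for Z: q_Z = 26.5 − 0.5q_Y.
Solving the two reaction functions simultaneously: (1 − (−0.5)(−0.5))q_Y = 21.5 − 0.5·26.5, so 0.75q_Y = 8.25 and q_Y = 11.
Then q_Z = 26.5 − 0.5·11 = 21.

11, 21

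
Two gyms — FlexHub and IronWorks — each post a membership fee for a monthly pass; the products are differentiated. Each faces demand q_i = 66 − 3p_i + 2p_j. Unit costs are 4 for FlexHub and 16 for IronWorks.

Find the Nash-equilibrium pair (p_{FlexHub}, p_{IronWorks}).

FlexHub's profit: π = (p_{FlexHub} − 4)(66 − 3p_{FlexHub} + 2p_{IronWorks}).
∂π/∂p_{FlexHub} = 78 − 6p_{FlexHub} + 2p_{IronWorks} = 0 ⇒ p_{FlexHub} = 13 + (1/3)p_{IronWorks}.
Similarly p_{IronWorks} = 19 + (1/3)p_{FlexHub}.
Substituting the second reaction function into the first: p_{FlexHub} = 13 + (1/3)(19 + (1/3)p_{FlexHub}), which gives (8/9)p_{FlexHub} = 58/3 ⇒ p_{FlexHub} = 21.75.
Then p_{IronWorks} = 19 + (1/3)·21.75 = 26.25.

21.75, 26.25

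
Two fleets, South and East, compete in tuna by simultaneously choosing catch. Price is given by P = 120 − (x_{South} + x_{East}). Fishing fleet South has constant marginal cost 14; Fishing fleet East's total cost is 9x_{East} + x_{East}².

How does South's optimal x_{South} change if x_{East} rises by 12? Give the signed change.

-6

Fishing fleet South's profit: π = x_{South}(120 − (x_{South} + x_{East})) − 14x_{South}.
∂π/∂x_{South} = 106 − 2x_{South} − x_{East} = 0, so x_{South} = 53 − 0.5x_{East}.
The reaction-function slope is −0.5, so a 12-unit rise in x_{East} moves x_{South} by −0.5 × 12 = −6. South's best response falls — the actions are strategic substitutes.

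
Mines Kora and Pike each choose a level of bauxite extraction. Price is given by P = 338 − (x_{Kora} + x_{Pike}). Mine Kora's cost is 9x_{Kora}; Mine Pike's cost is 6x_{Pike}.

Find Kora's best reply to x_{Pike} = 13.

Mine Kora's profit: π = x_{Kora}(338 − (x_{Kora} + x_{Pike})) − 9x_{Kora}.
∂π/∂x_{Kora} = 329 − 2x_{Kora} − x_{Pike} = 0, so x_{Kora} = 164.5 − 0.5x_{Pike}.
At x_{Pike} = 13: x_{Kora} = 164.5 − 0.5·13 = 158.

158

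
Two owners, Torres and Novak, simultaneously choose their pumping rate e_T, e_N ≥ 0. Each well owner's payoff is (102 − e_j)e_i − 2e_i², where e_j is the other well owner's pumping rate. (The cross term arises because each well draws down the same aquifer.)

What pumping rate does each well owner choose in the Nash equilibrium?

Torres's payoff is (102 − e_N)e_T − 2e_T².
∂π/∂e_T = 102 − e_N − 4e_T = 0, so e_T = 25.5 − 0.25e_N.
Setting e_T = e_N in the reaction function: e_T = 25.5 − 0.25e_T, so e_T = 25.5 / 1.25 = 20.4.

20.4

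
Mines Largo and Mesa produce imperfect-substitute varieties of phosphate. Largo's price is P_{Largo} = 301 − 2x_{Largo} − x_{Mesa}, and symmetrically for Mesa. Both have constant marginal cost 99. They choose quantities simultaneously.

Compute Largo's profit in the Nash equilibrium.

3264.32

Mine Largo's profit: π = x_{Largo}(301 − 2x_{Largo} − x_{Mesa}) − 99x_{Largo}.
∂π/∂x_{Largo} = 202 − 4x_{Largo} − x_{Mesa} = 0 ⇒ x_{Largo} = 50.5 − 0.25x_{Mesa}.
Setting x_{Largo} = x_{Mesa} in the reaction function: x_{Largo} = 50.5 − 0.25x_{Largo}, so x_{Largo} = 50.5 / 1.25 = 40.4.
P_{Largo} = 301 − 2·40.4 − 40.4 = 179.8.
Profit = (179.8 − 99)·40.4 = 3264.32.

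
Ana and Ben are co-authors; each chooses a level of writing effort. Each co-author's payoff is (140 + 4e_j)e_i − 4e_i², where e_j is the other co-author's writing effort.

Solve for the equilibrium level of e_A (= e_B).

35

Ana's payoff is (140 + 4e_B)e_A − 4e_A².
∂π/∂e_A = 140 + 4e_B − 8e_A = 0, so e_A = 17.5 + 0.5e_B.
The game is symmetric, so in equilibrium e_B = e_A: the reaction function gives 0.5e_A = 17.5, hence e_A = 35.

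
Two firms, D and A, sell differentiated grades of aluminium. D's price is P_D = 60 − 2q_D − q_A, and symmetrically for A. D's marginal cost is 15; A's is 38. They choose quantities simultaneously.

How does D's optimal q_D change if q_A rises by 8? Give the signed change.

Firm D's profit: π = q_D(60 − 2q_D − q_A) − 15q_D.
∂π/∂q_D = 45 − 4q_D − q_A = 0 ⇒ q_D = 11.25 − 0.25q_A.
The reaction-function slope is −0.25, so an 8-unit rise in q_A moves q_D by −0.25 × 8 = −2. D's best response falls — the actions are strategic substitutes.

-2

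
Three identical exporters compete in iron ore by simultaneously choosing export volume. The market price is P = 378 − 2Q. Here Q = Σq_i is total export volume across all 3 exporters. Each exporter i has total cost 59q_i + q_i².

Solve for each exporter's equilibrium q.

A representative exporter's profit is π_i = q_i(378 − 2Q) − 59q_i − q_i², with Q = q_i + Σ_{j≠i} q_j.
First-order condition: 319 − 6q_i − 2Σ_{j≠i} q_j = 0.
In a symmetric equilibrium every exporter chooses the same q, so Σ_{j≠i} q_j = 2q. The condition becomes 319 − 10q = 0, giving q = 319/10 = 31.9.

31.9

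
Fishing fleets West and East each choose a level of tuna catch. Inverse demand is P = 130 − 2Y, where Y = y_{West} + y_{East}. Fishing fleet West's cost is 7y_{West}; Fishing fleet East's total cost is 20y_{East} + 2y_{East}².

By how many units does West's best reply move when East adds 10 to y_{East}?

Fishing fleet West's profit: π = y_{West}(130 − 2(y_{West} + y_{East})) − 7y_{West}.
∂π/∂y_{West} = 123 − 4y_{West} − 2y_{East} = 0, so y_{West} = 30.75 − 0.5y_{East}.
The reaction-function slope is −0.5, so a 10-unit rise in y_{East} moves y_{West} by −0.5 × 10 = −5. West's best response falls — the actions are strategic substitutes.

-5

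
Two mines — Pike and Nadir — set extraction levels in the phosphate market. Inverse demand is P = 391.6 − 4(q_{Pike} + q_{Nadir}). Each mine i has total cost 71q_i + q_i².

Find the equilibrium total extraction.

45.8

Mine Pike's profit: π = q_{Pike}(391.6 − 4(q_{Pike} + q_{Nadir})) − 71q_{Pike} − q_{Pike}².
∂π/∂q_{Pike} = 320.6 − 10q_{Pike} − 4q_{Nadir} = 0, so q_{Pike} = 32.06 − 0.4q_{Nadir}.
By symmetry q_{Nadir} = q_{Pike}; substituting into the reaction function, 1.4q_{Pike} = 32.06 and q_{Pike} = 22.9.
Total extraction: 22.9 + 22.9 = 45.8.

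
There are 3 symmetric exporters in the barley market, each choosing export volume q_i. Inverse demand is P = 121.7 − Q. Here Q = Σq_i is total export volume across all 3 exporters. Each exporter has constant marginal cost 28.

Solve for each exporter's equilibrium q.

23.425

A representative exporter's profit is π_i = q_i(121.7 − Q) − 28q_i, with Q = q_i + Σ_{j≠i} q_j.
First-order condition: 93.7 − 2q_i − Σ_{j≠i} q_j = 0.
In a symmetric equilibrium every exporter chooses the same q, so Σ_{j≠i} q_j = 2q. The condition becomes 93.7 − 4q = 0, giving q = 93.7/4 = 23.425.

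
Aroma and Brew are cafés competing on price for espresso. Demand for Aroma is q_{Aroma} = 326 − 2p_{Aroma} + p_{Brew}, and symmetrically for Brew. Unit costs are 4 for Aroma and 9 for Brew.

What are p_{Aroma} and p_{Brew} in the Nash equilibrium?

Aroma's profit: π = (p_{Aroma} − 4)(326 − 2p_{Aroma} + p_{Brew}).
∂π/∂p_{Aroma} = 334 − 4p_{Aroma} + p_{Brew} = 0 ⇒ p_{Aroma} = 83.5 + 0.25p_{Brew}.
Similarly p_{Brew} = 86 + 0.25p_{Aroma}.
Solving the two reaction functions simultaneously: (1 − (0.25)(0.25))p_{Aroma} = 83.5 + 0.25·86, so 0.9375p_{Aroma} = 105 and p_{Aroma} = 112.
Then p_{Brew} = 86 + 0.25·112 = 114.

112, 114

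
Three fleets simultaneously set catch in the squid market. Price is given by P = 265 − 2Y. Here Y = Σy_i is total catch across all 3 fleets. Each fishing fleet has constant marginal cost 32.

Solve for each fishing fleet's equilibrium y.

29.125

A representative fishing fleet's profit is π_i = y_i(265 − 2Y) − 32y_i, with Y = y_i + Σ_{j≠i} y_j.
First-order condition: 233 − 4y_i − 2Σ_{j≠i} y_j = 0.
In a symmetric equilibrium every fishing fleet chooses the same y, so Σ_{j≠i} y_j = 2y. The condition becomes 233 − 8y = 0, giving y = 233/8 = 29.125.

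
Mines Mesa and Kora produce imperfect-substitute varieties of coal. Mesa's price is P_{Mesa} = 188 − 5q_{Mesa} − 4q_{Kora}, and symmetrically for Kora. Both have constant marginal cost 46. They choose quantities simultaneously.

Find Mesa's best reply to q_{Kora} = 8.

11

Mine Mesa's profit: π = q_{Mesa}(188 − 5q_{Mesa} − 4q_{Kora}) − 46q_{Mesa}.
∂π/∂q_{Mesa} = 142 − 10q_{Mesa} − 4q_{Kora} = 0 ⇒ q_{Mesa} = 14.2 − 0.4q_{Kora}.
At q_{Kora} = 8: q_{Mesa} = 14.2 − 0.4·8 = 11.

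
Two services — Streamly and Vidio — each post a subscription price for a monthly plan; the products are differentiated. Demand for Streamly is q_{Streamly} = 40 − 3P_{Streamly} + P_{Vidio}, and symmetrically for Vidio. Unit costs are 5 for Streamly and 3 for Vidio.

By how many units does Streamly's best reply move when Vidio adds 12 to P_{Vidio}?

2

Streamly's profit: π = (P_{Streamly} − 5)(40 − 3P_{Streamly} + P_{Vidio}).
∂π/∂P_{Streamly} = 55 − 6P_{Streamly} + P_{Vidio} = 0 ⇒ P_{Streamly} = 55/6 + (1/6)P_{Vidio}.
The reaction-function slope is 1/6, so a 12-unit rise in P_{Vidio} moves P_{Streamly} by 1/6 × 12 = 2. Streamly's best response rises — the actions are strategic complements.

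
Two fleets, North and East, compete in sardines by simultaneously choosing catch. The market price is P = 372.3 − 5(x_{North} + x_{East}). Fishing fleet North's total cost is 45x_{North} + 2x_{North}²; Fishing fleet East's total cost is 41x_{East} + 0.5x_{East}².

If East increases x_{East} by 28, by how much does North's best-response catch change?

Fishing fleet North's profit: π = x_{North}(372.3 − 5(x_{North} + x_{East})) − 45x_{North} − 2x_{North}².
∂π/∂x_{North} = 327.3 − 14x_{North} − 5x_{East} = 0, so x_{North} = 3273/140 − (5/14)x_{East}.
The reaction-function slope is −5/14, so a 28-unit rise in x_{East} moves x_{North} by −5/14 × 28 = −10. North's best response falls — the actions are strategic substitutes.

-10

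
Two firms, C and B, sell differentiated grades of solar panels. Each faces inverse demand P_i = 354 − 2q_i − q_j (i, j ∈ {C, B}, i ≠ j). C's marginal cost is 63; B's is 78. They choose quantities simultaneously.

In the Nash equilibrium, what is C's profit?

7009.28

Firm C's profit: π = q_C(354 − 2q_C − q_B) − 63q_C.
∂π/∂q_C = 291 − 4q_C − q_B = 0 ⇒ q_C = 72.75 − 0.25q_B.
Similarly q_B = 69 − 0.25q_C.
Substituting the second reaction function into the first: q_C = 72.75 − 0.25(69 − 0.25q_C), which gives 0.9375q_C = 55.5 ⇒ q_C = 59.2.
Then q_B = 69 − 0.25·59.2 = 54.2.
P_C = 354 − 2·59.2 − 54.2 = 181.4.
Profit = (181.4 − 63)·59.2 = 7009.28.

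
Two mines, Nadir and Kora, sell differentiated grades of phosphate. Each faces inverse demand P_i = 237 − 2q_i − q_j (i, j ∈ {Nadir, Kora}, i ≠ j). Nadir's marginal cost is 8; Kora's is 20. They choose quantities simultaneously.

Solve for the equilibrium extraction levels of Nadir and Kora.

Mine Nadir's profit: π = q_{Nadir}(237 − 2q_{Nadir} − q_{Kora}) − 8q_{Nadir}.
∂π/∂q_{Nadir} = 229 − 4q_{Nadir} − q_{Kora} = 0 ⇒ q_{Nadir} = 57.25 − 0.25q_{Kora}.
Similarly q_{Kora} = 54.25 − 0.25q_{Nadir}.
Substituting the second reaction function into the first: q_{Nadir} = 57.25 − 0.25(54.25 − 0.25q_{Nadir}), which gives 0.9375q_{Nadir} = 43.6875 ⇒ q_{Nadir} = 46.6.
Then q_{Kora} = 54.25 − 0.25·46.6 = 42.6.

46.6, 42.6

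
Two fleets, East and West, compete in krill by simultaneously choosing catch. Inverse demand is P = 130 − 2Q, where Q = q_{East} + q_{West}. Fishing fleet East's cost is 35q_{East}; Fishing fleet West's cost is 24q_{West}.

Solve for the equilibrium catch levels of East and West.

14, 19.5

Fishing fleet East's profit: π = q_{East}(130 − 2(q_{East} + q_{West})) − 35q_{East}.
∂π/∂q_{East} = 95 − 4q_{East} − 2q_{West} = 0, so q_{East} = 23.75 − 0.5q_{West}.
By the same steps for West: q_{West} = 26.5 − 0.5q_{East}.
Substituting the second reaction function into the first: q_{East} = 23.75 − 0.5(26.5 − 0.5q_{East}), which gives 0.75q_{East} = 10.5 ⇒ q_{East} = 14.
Then q_{West} = 26.5 − 0.5·14 = 19.5.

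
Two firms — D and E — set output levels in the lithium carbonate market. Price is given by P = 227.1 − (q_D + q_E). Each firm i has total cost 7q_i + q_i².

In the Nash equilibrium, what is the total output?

88.04

Firm D's profit: π = q_D(227.1 − (q_D + q_E)) − 7q_D − q_D².
∂π/∂q_D = 220.1 − 4q_D − q_E = 0, so q_D = 55.025 − 0.25q_E.
The game is symmetric, so in equilibrium q_E = q_D: the reaction function gives 1.25q_D = 55.025, hence q_D = 44.02.
Total output: 44.02 + 44.02 = 88.04.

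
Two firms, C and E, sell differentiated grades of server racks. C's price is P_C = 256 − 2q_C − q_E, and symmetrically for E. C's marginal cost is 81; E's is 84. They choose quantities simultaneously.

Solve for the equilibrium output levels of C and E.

35.2, 34.2

Firm C's profit: π = q_C(256 − 2q_C − q_E) − 81q_C.
∂π/∂q_C = 175 − 4q_C − q_E = 0 ⇒ q_C = 43.75 − 0.25q_E.
Similarly q_E = 43 − 0.25q_C.
Solving the two reaction functions simultaneously: (1 − (−0.25)(−0.25))q_C = 43.75 − 0.25·43, so 0.9375q_C = 33 and q_C = 35.2.
Then q_E = 43 − 0.25·35.2 = 34.2.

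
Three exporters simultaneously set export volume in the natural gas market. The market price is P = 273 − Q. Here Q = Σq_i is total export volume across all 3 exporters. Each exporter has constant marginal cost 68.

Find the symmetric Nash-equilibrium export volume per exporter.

A representative exporter's profit is π_i = q_i(273 − Q) − 68q_i, with Q = q_i + Σ_{j≠i} q_j.
First-order condition: 205 − 2q_i − Σ_{j≠i} q_j = 0.
In a symmetric equilibrium every exporter chooses the same q, so Σ_{j≠i} q_j = 2q. The condition becomes 205 − 4q = 0, giving q = 205/4 = 51.25.

51.25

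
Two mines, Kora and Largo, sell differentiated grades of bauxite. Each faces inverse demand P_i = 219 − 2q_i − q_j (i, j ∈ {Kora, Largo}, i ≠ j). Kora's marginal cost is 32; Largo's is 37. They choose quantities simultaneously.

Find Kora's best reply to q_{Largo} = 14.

Mine Kora's profit: π = q_{Kora}(219 − 2q_{Kora} − q_{Largo}) − 32q_{Kora}.
∂π/∂q_{Kora} = 187 − 4q_{Kora} − q_{Largo} = 0 ⇒ q_{Kora} = 46.75 − 0.25q_{Largo}.
At q_{Largo} = 14: q_{Kora} = 46.75 − 0.25·14 = 43.25.

43.25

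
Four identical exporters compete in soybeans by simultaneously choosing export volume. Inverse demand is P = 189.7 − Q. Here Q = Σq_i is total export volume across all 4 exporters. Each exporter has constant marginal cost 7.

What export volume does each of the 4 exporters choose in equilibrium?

36.54

A representative exporter's profit is π_i = q_i(189.7 − Q) − 7q_i, with Q = q_i + Σ_{j≠i} q_j.
First-order condition: 182.7 − 2q_i − Σ_{j≠i} q_j = 0.
In a symmetric equilibrium every exporter chooses the same q, so Σ_{j≠i} q_j = 3q. The condition becomes 182.7 − 5q = 0, giving q = 182.7/5 = 36.54.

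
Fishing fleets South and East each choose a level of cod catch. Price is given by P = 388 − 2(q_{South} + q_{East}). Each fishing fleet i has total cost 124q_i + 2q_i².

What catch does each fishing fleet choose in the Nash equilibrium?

Fishing fleet South's profit: π = q_{South}(388 − 2(q_{South} + q_{East})) − 124q_{South} − 2q_{South}².
∂π/∂q_{South} = 264 − 8q_{South} − 2q_{East} = 0, so q_{South} = 33 − 0.25q_{East}.
The game is symmetric, so in equilibrium q_{East} = q_{South}: the reaction function gives 1.25q_{South} = 33, hence q_{South} = 26.4.

26.4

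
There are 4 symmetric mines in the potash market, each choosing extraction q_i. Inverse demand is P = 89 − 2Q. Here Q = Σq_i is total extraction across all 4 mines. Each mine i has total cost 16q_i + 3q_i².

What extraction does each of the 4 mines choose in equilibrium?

4.5625

A representative mine's profit is π_i = q_i(89 − 2Q) − 16q_i − 3q_i², with Q = q_i + Σ_{j≠i} q_j.
First-order condition: 73 − 10q_i − 2Σ_{j≠i} q_j = 0.
With identical mines, set every q_j = q: then 73 − 10q − 6q = 0, i.e. q = 73/16 = 4.5625.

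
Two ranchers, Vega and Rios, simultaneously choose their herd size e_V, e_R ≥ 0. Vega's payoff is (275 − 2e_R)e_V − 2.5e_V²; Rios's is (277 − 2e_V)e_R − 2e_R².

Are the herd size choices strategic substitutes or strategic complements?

Expanding Vega's payoff: 275e_V − 2e_Re_V − 2.5e_V².
∂π/∂e_V = 275 − 2e_R − 5e_V = 0, so e_V = 55 − 0.4e_R.
The best-response slope de_V/de_R = −0.4 < 0: the reaction function is downward-sloping, so the choices are strategic substitutes.

strategic substitutes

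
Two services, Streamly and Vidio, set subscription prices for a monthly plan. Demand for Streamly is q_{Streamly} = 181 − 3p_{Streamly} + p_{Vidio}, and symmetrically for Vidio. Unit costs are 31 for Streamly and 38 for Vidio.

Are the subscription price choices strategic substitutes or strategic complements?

strategic complements

Streamly's profit: π = (p_{Streamly} − 31)(181 − 3p_{Streamly} + p_{Vidio}).
∂π/∂p_{Streamly} = 274 − 6p_{Streamly} + p_{Vidio} = 0 ⇒ p_{Streamly} = 137/3 + (1/6)p_{Vidio}.
The best-response slope dp_{Streamly}/dp_{Vidio} = 1/6 > 0: the reaction function is upward-sloping, so the choices are strategic complements.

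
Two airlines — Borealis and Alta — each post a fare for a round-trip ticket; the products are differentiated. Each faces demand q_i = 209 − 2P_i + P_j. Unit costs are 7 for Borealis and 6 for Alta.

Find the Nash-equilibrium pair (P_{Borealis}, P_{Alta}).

74.2, 73.8

Borealis's profit: π = (P_{Borealis} − 7)(209 − 2P_{Borealis} + P_{Alta}).
∂π/∂P_{Borealis} = 223 − 4P_{Borealis} + P_{Alta} = 0 ⇒ P_{Borealis} = 55.75 + 0.25P_{Alta}.
Similarly P_{Alta} = 55.25 + 0.25P_{Borealis}.
Plugging P_{Alta} into Borealis's best response: P_{Borealis} = 55.75 + 0.25(55.25 + 0.25P_{Borealis}) ⇒ 0.9375P_{Borealis} = 69.5625, so P_{Borealis} = 74.2.
Then P_{Alta} = 55.25 + 0.25·74.2 = 73.8.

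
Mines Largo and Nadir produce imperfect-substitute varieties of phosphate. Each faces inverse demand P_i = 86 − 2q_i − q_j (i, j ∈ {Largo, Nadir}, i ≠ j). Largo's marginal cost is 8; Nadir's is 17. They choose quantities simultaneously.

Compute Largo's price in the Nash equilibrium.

40.4

Mine Largo's profit: π = q_{Largo}(86 − 2q_{Largo} − q_{Nadir}) − 8q_{Largo}.
∂π/∂q_{Largo} = 78 − 4q_{Largo} − q_{Nadir} = 0 ⇒ q_{Largo} = 19.5 − 0.25q_{Nadir}.
Similarly q_{Nadir} = 17.25 − 0.25q_{Largo}.
Substituting the second reaction function into the first: q_{Largo} = 19.5 − 0.25(17.25 − 0.25q_{Largo}), which gives 0.9375q_{Largo} = 15.1875 ⇒ q_{Largo} = 16.2.
Then q_{Nadir} = 17.25 − 0.25·16.2 = 13.2.
P_{Largo} = 86 − 2·16.2 − 13.2 = 40.4.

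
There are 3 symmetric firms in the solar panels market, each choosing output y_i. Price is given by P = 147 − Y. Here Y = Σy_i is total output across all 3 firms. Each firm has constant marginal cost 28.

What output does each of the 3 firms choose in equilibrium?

29.75

A representative firm's profit is π_i = y_i(147 − Y) − 28y_i, with Y = y_i + Σ_{j≠i} y_j.
First-order condition: 119 − 2y_i − Σ_{j≠i} y_j = 0.
In a symmetric equilibrium every firm chooses the same y, so Σ_{j≠i} y_j = 2y. The condition becomes 119 − 4y = 0, giving y = 119/4 = 29.75.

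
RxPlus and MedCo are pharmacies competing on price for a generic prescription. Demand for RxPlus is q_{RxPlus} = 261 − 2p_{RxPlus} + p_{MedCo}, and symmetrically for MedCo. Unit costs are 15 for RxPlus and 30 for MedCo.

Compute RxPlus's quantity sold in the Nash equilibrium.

168

RxPlus's profit: π = (p_{RxPlus} − 15)(261 − 2p_{RxPlus} + p_{MedCo}).
∂π/∂p_{RxPlus} = 291 − 4p_{RxPlus} + p_{MedCo} = 0 ⇒ p_{RxPlus} = 72.75 + 0.25p_{MedCo}.
Similarly p_{MedCo} = 80.25 + 0.25p_{RxPlus}.
Substituting the second reaction function into the first: p_{RxPlus} = 72.75 + 0.25(80.25 + 0.25p_{RxPlus}), which gives 0.9375p_{RxPlus} = 92.8125 ⇒ p_{RxPlus} = 99.
Then p_{MedCo} = 80.25 + 0.25·99 = 105.
q_{RxPlus} = 261 − 2·99 + 105 = 168.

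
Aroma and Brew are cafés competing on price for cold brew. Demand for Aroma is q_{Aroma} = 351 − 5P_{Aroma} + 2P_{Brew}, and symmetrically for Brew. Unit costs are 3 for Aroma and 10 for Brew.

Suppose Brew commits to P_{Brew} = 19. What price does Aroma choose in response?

40.4

Aroma's profit: π = (P_{Aroma} − 3)(351 − 5P_{Aroma} + 2P_{Brew}).
∂π/∂P_{Aroma} = 366 − 10P_{Aroma} + 2P_{Brew} = 0 ⇒ P_{Aroma} = 36.6 + 0.2P_{Brew}.
At P_{Brew} = 19: P_{Aroma} = 36.6 + 0.2·19 = 40.4.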